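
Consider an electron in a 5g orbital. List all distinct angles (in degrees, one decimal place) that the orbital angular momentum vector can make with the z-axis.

5g means n = 5, l = 4.
|L| = ℏ√(l(l+1)) = 2√5 ℏ.
cos θ = m_l/√20 for each m_l ∈ {-4, -3, -2, -1, 0, 1, 2, 3, 4}.

θ ∈ {26.6°, 47.9°, 63.4°, 77.1°, 90.0°, 102.9°, 116.6°, 132.1°, 153.4°}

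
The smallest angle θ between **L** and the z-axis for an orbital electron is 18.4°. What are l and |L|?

l = 9, |L| = 3√10 ℏ ≈ 9.487ℏ

cos θ_min = l/√(l(l+1)) = √(l/(l+1)), so l/(l+1) = cos²(18.4°) = 0.9004.
l = cos²θ/sin²θ ≈ 9.
Then |L| = ℏ√(9·10) = 3√10 ℏ.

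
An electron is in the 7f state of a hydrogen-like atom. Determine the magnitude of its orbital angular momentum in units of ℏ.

The 7f subshell has l = 3.
|L| = ℏ√(l(l+1)) = ℏ√(3·4) = 2√3 ℏ

|L| = 2√3 ℏ ≈ 3.464ℏ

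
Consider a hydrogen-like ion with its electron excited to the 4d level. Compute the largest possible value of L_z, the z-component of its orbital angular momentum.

The 4d level has l = 2.
L_z = m_l ℏ with m_l ∈ {−2, …, 2}; the maximum is m_l = 2.

L_z,max = 2ℏ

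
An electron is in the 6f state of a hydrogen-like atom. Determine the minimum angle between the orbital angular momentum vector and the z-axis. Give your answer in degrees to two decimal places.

6f means n = 6, l = 3.
|L| = ℏ√(l(l+1)) = 2√3 ℏ.
The smallest angle corresponds to the largest L_z, i.e. m_l = l = 3, giving L_z = 3ℏ.
cos θ_min = 3/√12, so θ_min ≈ 30.00°.

θ_min ≈ 30.00°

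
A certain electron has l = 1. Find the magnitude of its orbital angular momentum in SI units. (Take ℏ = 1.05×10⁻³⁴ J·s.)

|L| = 1.48×10⁻³⁴ J·s

|L| = ℏ√(l(l+1)) = ℏ√(1·2) = √2 ℏ
Numerically, |L| = 1.414 × (1.05×10⁻³⁴ J·s) = 1.48×10⁻³⁴ J·s.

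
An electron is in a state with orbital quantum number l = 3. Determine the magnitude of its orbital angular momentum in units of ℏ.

|L| = ℏ√(l(l+1)) = ℏ√(3·4) = 2√3 ℏ

|L| = 2√3 ℏ ≈ 3.464ℏ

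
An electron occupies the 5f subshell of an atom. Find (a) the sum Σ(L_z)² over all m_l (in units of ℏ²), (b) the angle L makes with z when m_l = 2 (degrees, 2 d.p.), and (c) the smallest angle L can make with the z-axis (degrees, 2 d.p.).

The 5f subshell has l = 3.
Σ m_l² = 28, so Σ(L_z)² = 28 ℏ².
For m_l = 2: cos θ = 2/√12, θ ≈ 54.74°.
cos θ_min = 3/√12, so θ_min ≈ 30.00°.

Σ(L_z)² = 28 ℏ²; θ(m_l=2) ≈ 54.74°; θ_min ≈ 30.00°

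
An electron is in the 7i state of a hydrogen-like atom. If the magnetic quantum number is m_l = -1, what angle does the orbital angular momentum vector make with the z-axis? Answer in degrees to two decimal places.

θ ≈ 98.88°

For 7i, l = 6.
|L| = ℏ√(l(l+1)) = √42 ℏ.
L_z = m_l ℏ = −1ℏ.
cos θ = L_z/|L| = -1/√42, so θ ≈ 98.88°.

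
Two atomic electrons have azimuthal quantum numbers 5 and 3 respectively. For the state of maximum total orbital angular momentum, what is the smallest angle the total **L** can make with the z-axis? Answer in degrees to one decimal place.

Angular momentum addition gives L = |l₁ − l₂|, …, l₁ + l₂.
L ∈ {2, 3, 4, 5, 6, 7, 8}.
The maximum is L = 8, with |L_tot| = ℏ√(8·9) = 6√2 ℏ.
The minimum angle with z is arccos(8/√72) ≈ 19.5°.

θ_min ≈ 19.5°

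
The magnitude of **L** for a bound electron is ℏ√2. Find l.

l = 1

Since |L|² = l(l+1)ℏ², l(l+1) = 2.
l² + l − 2 = 0 ⇒ l = 1.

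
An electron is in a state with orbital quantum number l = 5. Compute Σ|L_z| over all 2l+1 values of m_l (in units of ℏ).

The allowed m_l values are -5, -4, -3, -2, -1, 0, 1, 2, 3, 4, 5.
Σ|m_l| = l(l+1) = 30.

Σ|L_z| = 30 ℏ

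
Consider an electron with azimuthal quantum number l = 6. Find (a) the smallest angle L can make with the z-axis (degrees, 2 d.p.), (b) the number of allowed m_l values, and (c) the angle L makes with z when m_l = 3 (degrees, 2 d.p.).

θ_min ≈ 22.21°; 13 values; θ(m_l=3) ≈ 62.42°

cos θ_min = 6/√42, so θ_min ≈ 22.21°.
There are 2l+1 = 13 values of m_l.
For m_l = 3: cos θ = 3/√42, θ ≈ 62.42°.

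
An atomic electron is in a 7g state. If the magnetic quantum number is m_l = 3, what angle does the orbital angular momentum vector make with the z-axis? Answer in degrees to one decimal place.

θ ≈ 47.9°

For 7g, l = 4.
|L|² = l(l+1)ℏ² = 20ℏ², so |L| = 2√5 ℏ.
L_z = m_l ℏ = 3ℏ.
cos θ = L_z/|L| = 3/√20, so θ ≈ 47.9°.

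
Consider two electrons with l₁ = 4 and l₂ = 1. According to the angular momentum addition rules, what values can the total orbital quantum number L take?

The total orbital quantum number L ranges from |l₁ − l₂| to l₁ + l₂ in integer steps.
L ∈ {3, 4, 5}.

L = 3, 4, 5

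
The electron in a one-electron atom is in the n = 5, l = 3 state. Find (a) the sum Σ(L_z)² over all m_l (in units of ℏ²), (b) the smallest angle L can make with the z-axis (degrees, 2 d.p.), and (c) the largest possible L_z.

Σ(L_z)² = 28 ℏ²; θ_min ≈ 30.00°; L_z,max = 3ℏ

Σ m_l² = 28, so Σ(L_z)² = 28 ℏ².
cos θ_min = 3/√12, so θ_min ≈ 30.00°.
L_z,max = lℏ = 3ℏ.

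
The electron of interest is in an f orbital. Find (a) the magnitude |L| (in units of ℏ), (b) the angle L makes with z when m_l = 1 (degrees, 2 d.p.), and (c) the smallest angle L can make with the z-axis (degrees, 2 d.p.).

For an f orbital, l = 3.
|L| = ℏ√(3·4) = 2√3 ℏ ≈ 3.464ℏ.
For m_l = 1: cos θ = 1/√12, θ ≈ 73.22°.
cos θ_min = 3/√12, so θ_min ≈ 30.00°.

|L| = 2√3 ℏ ≈ 3.464ℏ; θ(m_l=1) ≈ 73.22°; θ_min ≈ 30.00°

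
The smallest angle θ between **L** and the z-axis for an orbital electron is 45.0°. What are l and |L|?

l = 1, |L| = √2 ℏ ≈ 1.414ℏ

cos θ_min = l/√(l(l+1)) = √(l/(l+1)), so l/(l+1) = cos²(45.0°) = 0.5000.
l = cos²θ/sin²θ ≈ 1.
Then |L| = ℏ√(1·2) = √2 ℏ.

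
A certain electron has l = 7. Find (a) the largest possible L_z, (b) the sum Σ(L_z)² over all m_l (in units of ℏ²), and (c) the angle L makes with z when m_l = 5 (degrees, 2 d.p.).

L_z,max = lℏ = 7ℏ.
Σ m_l² = 280, so Σ(L_z)² = 280 ℏ².
For m_l = 5: cos θ = 5/√56, θ ≈ 48.08°.

L_z,max = 7ℏ; Σ(L_z)² = 280 ℏ²; θ(m_l=5) ≈ 48.08°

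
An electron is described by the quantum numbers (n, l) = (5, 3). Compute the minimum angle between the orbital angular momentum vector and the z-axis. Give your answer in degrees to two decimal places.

|L|² = l(l+1)ℏ² = 12ℏ², so |L| = 2√3 ℏ.
The smallest angle corresponds to the largest L_z, i.e. m_l = l = 3, giving L_z = 3ℏ.
cos θ_min = 3/√12, so θ_min ≈ 30.00°.

θ_min ≈ 30.00°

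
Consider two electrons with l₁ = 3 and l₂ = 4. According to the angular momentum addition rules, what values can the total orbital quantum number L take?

L = 1, 2, 3, 4, 5, 6, 7

Angular momentum addition gives L = |l₁ − l₂|, …, l₁ + l₂.
Allowed values: L = 1, 2, 3, 4, 5, 6, 7.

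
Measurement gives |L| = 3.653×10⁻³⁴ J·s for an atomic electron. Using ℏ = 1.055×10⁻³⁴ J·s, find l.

|L|/ℏ = (3.653×10⁻³⁴)/(1.055×10⁻³⁴) ≈ 3.463.
(|L|/ℏ)² = l(l+1) ≈ 11.99 ⇒ l = 3.

l = 3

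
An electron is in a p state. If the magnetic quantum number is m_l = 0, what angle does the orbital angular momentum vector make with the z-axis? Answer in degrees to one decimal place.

θ ≈ 90.0°

A p state has l = 1.
|L| = ℏ√(l(l+1)) = √2 ℏ.
L_z = m_l ℏ = 0ℏ.
cos θ = L_z/|L| = 0/√2, so θ ≈ 90.0°.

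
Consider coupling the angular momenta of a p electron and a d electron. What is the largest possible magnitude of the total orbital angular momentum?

|L_tot|_max = 2√3 ℏ ≈ 3.464ℏ

By the triangle rule, |l₁ − l₂| ≤ L ≤ l₁ + l₂.
Allowed values: L = 1, 2, 3.
The largest magnitude corresponds to L = 3: |L_tot| = ℏ√(3·4) = 2√3 ℏ.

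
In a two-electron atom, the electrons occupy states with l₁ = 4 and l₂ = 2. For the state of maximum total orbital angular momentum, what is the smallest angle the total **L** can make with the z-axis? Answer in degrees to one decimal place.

θ_min ≈ 22.2°

Angular momentum addition gives L = |l₁ − l₂|, …, l₁ + l₂.
Allowed values: L = 2, 3, 4, 5, 6.
The maximum is L = 6, with |L_tot| = ℏ√(6·7) = √42 ℏ.
The minimum angle with z is arccos(6/√42) ≈ 22.2°.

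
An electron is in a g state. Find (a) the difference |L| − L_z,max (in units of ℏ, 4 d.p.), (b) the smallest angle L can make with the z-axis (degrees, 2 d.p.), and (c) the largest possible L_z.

For a g orbital, l = 4.
|L| − L_z,max = (2√5 − 4)ℏ ≈ 0.4721ℏ.
cos θ_min = 4/√20, so θ_min ≈ 26.57°.
L_z,max = lℏ = 4ℏ.

|L|−L_z,max ≈ 0.4721ℏ; θ_min ≈ 26.57°; L_z,max = 4ℏ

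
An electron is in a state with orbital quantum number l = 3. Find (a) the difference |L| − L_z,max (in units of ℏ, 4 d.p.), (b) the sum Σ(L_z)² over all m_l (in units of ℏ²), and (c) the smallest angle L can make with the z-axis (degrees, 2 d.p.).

|L| − L_z,max = (2√3 − 3)ℏ ≈ 0.4641ℏ.
Σ m_l² = 28, so Σ(L_z)² = 28 ℏ².
cos θ_min = 3/√12, so θ_min ≈ 30.00°.

|L|−L_z,max ≈ 0.4641ℏ; Σ(L_z)² = 28 ℏ²; θ_min ≈ 30.00°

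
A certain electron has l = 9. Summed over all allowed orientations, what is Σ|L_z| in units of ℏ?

Σ|L_z| = 90 ℏ

The allowed m_l values are -9, -8, -7, -6, -5, -4, -3, -2, -1, 0, 1, 2, 3, 4, 5, 6, 7, 8, 9.
Σ|m_l| = 2·9(9+1)/2 = 90.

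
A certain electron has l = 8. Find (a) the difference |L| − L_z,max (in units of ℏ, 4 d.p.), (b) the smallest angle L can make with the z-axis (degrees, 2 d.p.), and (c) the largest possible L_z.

|L|−L_z,max ≈ 0.4853ℏ; θ_min ≈ 19.47°; L_z,max = 8ℏ

|L| − L_z,max = (6√2 − 8)ℏ ≈ 0.4853ℏ.
cos θ_min = 8/√72, so θ_min ≈ 19.47°.
L_z,max = lℏ = 8ℏ.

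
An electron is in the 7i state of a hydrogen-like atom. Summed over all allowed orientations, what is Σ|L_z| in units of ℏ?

For 7i, l = 6.
m_l runs from −6 to 6, i.e. {-6, -5, -4, -3, -2, -1, 0, 1, 2, 3, 4, 5, 6}.
Σ|m_l| = 2(1+2+…+6) = 42.

Σ|L_z| = 42 ℏ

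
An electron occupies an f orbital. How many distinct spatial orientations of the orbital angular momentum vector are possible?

For an f orbital, l = 3.
The number of m_l values is 2l + 1 = 2·3 + 1 = 7.

7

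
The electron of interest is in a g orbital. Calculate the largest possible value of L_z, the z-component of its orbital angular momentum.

A g state has l = 4.
L_z = m_l ℏ with m_l ∈ {−4, …, 4}; the maximum is m_l = 4.

L_z,max = 4ℏ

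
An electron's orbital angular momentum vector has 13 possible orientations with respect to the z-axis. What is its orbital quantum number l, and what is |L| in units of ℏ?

13 = 2l + 1, so l = (13−1)/2 = 6.
|L| = ℏ√(l(l+1)) = ℏ√(6·7) = √42 ℏ.

l = 6, |L| = √42 ℏ ≈ 6.481ℏ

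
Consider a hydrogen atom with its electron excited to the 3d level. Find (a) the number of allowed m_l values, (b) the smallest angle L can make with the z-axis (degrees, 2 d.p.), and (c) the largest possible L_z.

5 values; θ_min ≈ 35.26°; L_z,max = 2ℏ

The 3d level has l = 2.
There are 2l+1 = 5 values of m_l.
cos θ_min = 2/√6, so θ_min ≈ 35.26°.
L_z,max = lℏ = 2ℏ.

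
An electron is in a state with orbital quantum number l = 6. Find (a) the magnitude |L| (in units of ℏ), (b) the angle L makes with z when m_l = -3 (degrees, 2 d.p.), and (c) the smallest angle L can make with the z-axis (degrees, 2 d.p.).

|L| = ℏ√(6·7) = √42 ℏ ≈ 6.481ℏ.
For m_l = -3: cos θ = -3/√42, θ ≈ 117.58°.
cos θ_min = 6/√42, so θ_min ≈ 22.21°.

|L| = √42 ℏ ≈ 6.481ℏ; θ(m_l=-3) ≈ 117.58°; θ_min ≈ 22.21°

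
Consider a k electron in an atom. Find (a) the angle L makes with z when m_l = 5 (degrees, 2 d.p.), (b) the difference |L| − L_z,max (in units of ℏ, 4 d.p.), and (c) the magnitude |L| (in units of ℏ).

θ(m_l=5) ≈ 48.08°; |L|−L_z,max ≈ 0.4833ℏ; |L| = 2√14 ℏ ≈ 7.483ℏ

A k state has l = 7.
For m_l = 5: cos θ = 5/√56, θ ≈ 48.08°.
|L| − L_z,max = (2√14 − 7)ℏ ≈ 0.4833ℏ.
|L| = ℏ√(7·8) = 2√14 ℏ ≈ 7.483ℏ.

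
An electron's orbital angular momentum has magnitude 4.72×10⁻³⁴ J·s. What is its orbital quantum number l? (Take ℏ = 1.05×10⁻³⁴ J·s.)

In units of ℏ, |L| ≈ 4.495.
(|L|/ℏ)² = l(l+1) ≈ 20.21 ⇒ l = 4.

l = 4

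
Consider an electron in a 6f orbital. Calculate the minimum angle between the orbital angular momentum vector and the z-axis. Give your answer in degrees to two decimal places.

The 6f subshell has l = 3.
|L| = √(l(l+1)) ℏ = 2√3 ℏ.
The smallest angle corresponds to the largest L_z, i.e. m_l = l = 3, giving L_z = 3ℏ.
cos θ_min = 3/√12, so θ_min ≈ 30.00°.

θ_min ≈ 30.00°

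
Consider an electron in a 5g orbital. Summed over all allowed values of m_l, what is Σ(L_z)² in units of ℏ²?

The 5g subshell has l = 4.
m_l runs from −4 to 4, i.e. {-4, -3, -2, -1, 0, 1, 2, 3, 4}.
Summing m² from −4 to 4: Σ m_l² = 60.

Σ(L_z)² = 60 ℏ²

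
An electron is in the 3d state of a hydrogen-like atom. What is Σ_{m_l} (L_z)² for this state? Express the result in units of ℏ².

For 3d, l = 2.
m_l ∈ {-2, -1, 0, 1, 2}.
Σ m_l² = l(l+1)(2l+1)/3 = 2·3·5/3 = 10.

Σ(L_z)² = 10 ℏ²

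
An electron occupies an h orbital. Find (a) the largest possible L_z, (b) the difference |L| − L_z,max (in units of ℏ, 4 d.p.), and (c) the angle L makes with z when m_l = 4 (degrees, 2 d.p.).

L_z,max = 5ℏ; |L|−L_z,max ≈ 0.4772ℏ; θ(m_l=4) ≈ 43.09°

An h state has l = 5.
L_z,max = lℏ = 5ℏ.
|L| − L_z,max = (√30 − 5)ℏ ≈ 0.4772ℏ.
For m_l = 4: cos θ = 4/√30, θ ≈ 43.09°.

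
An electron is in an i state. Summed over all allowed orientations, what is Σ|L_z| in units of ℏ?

Σ|L_z| = 42 ℏ

The letter i corresponds to l = 6.
The allowed m_l values are -6, -5, -4, -3, -2, -1, 0, 1, 2, 3, 4, 5, 6.
Σ|m_l| = 2(1+2+…+6) = 42.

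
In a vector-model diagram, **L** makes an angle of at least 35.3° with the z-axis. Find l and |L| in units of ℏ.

At minimum angle, m_l = l, so cos θ = l/√(l(l+1)); cos²θ = l/(l+1) = 0.6661.
Solving: l = 2.
Then |L| = ℏ√(2·3) = √6 ℏ.

l = 2, |L| = √6 ℏ ≈ 2.449ℏ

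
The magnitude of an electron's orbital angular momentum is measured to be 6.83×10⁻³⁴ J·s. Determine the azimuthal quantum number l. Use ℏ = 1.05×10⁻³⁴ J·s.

In units of ℏ, |L| ≈ 6.505.
l(l+1) ≈ 6.505² ≈ 42.31, so l = 6.

l = 6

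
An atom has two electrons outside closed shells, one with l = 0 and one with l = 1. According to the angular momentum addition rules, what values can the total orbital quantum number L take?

Angular momentum addition gives L = |l₁ − l₂|, …, l₁ + l₂.
Allowed values: L = 1.

L = 1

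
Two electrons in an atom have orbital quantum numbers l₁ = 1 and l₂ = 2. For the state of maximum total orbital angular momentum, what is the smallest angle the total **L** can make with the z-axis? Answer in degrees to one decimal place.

L runs from |1 − 2| = 1 to 1 + 2 = 3.
L ∈ {1, 2, 3}.
The maximum is L = 3, with |L_tot| = ℏ√(3·4) = 2√3 ℏ.
The minimum angle with z is arccos(3/√12) ≈ 30.0°.

θ_min ≈ 30.0°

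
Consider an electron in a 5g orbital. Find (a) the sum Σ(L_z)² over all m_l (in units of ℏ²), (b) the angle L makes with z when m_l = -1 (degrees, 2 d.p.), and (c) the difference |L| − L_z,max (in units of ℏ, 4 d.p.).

For 5g, l = 4.
Σ m_l² = 60, so Σ(L_z)² = 60 ℏ².
For m_l = -1: cos θ = -1/√20, θ ≈ 102.92°.
|L| − L_z,max = (2√5 − 4)ℏ ≈ 0.4721ℏ.

Σ(L_z)² = 60 ℏ²; θ(m_l=-1) ≈ 102.92°; |L|−L_z,max ≈ 0.4721ℏ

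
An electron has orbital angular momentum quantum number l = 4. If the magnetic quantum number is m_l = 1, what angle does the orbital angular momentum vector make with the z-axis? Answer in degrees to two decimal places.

|L|² = l(l+1)ℏ² = 20ℏ², so |L| = 2√5 ℏ.
L_z = m_l ℏ = 1ℏ.
cos θ = L_z/|L| = 1/√20, so θ ≈ 77.08°.

θ ≈ 77.08°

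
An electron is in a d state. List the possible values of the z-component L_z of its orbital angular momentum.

L_z ∈ {−2ℏ, −ℏ, 0, ℏ, 2ℏ}

The letter d corresponds to l = 2.
L_z = m_l ℏ with m_l ranging from −l to +l in integer steps.
For l = 2: m_l ∈ {-2, -1, 0, 1, 2}.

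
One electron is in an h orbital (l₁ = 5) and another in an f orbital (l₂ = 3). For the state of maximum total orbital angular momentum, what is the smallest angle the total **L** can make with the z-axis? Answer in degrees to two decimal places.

θ_min ≈ 19.47°

By the triangle rule, |l₁ − l₂| ≤ L ≤ l₁ + l₂.
Allowed values: L = 2, 3, 4, 5, 6, 7, 8.
The maximum is L = 8, with |L_tot| = ℏ√(8·9) = 6√2 ℏ.
The minimum angle with z is arccos(8/√72) ≈ 19.47°.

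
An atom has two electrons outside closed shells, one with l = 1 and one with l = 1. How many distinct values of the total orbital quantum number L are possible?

The total orbital quantum number L ranges from |l₁ − l₂| to l₁ + l₂ in integer steps.
L ∈ {0, 1, 2}.
That is 3 values.

3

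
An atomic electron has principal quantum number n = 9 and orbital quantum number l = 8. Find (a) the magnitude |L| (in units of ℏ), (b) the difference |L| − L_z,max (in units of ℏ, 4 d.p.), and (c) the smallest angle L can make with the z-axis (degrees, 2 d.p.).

|L| = ℏ√(8·9) = 6√2 ℏ ≈ 8.485ℏ.
|L| − L_z,max = (6√2 − 8)ℏ ≈ 0.4853ℏ.
cos θ_min = 8/√72, so θ_min ≈ 19.47°.

|L| = 6√2 ℏ ≈ 8.485ℏ; |L|−L_z,max ≈ 0.4853ℏ; θ_min ≈ 19.47°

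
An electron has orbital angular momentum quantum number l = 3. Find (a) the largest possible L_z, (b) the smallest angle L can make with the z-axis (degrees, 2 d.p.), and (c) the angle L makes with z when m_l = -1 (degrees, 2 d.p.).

L_z,max = 3ℏ; θ_min ≈ 30.00°; θ(m_l=-1) ≈ 106.78°

L_z,max = lℏ = 3ℏ.
cos θ_min = 3/√12, so θ_min ≈ 30.00°.
For m_l = -1: cos θ = -1/√12, θ ≈ 106.78°.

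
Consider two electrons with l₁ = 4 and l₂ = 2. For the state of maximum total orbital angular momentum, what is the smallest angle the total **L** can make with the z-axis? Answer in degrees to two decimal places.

The total orbital quantum number L ranges from |l₁ − l₂| to l₁ + l₂ in integer steps.
So L can be 2, 3, 4, 5, 6.
The maximum is L = 6, with |L_tot| = ℏ√(6·7) = √42 ℏ.
The minimum angle with z is arccos(6/√42) ≈ 22.21°.

θ_min ≈ 22.21°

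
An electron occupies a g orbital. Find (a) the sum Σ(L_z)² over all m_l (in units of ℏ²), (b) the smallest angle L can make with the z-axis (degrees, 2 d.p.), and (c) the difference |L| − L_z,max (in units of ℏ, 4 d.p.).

Σ(L_z)² = 60 ℏ²; θ_min ≈ 26.57°; |L|−L_z,max ≈ 0.4721ℏ

A g state has l = 4.
Σ m_l² = 60, so Σ(L_z)² = 60 ℏ².
cos θ_min = 4/√20, so θ_min ≈ 26.57°.
|L| − L_z,max = (2√5 − 4)ℏ ≈ 0.4721ℏ.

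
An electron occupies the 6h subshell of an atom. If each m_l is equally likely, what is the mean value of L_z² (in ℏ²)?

⟨L_z²⟩ = 10 ℏ²

The 6h subshell has l = 5.
m_l ∈ {-5, -4, -3, -2, -1, 0, 1, 2, 3, 4, 5}.
Average of L_z² over 11 states: 110/11 ℏ² = 10 ℏ².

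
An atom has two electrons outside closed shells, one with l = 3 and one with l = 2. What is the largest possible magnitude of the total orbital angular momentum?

Angular momentum addition gives L = |l₁ − l₂|, …, l₁ + l₂.
Allowed values: L = 1, 2, 3, 4, 5.
The largest magnitude corresponds to L = 5: |L_tot| = ℏ√(5·6) = √30 ℏ.

|L_tot|_max = √30 ℏ ≈ 5.477ℏ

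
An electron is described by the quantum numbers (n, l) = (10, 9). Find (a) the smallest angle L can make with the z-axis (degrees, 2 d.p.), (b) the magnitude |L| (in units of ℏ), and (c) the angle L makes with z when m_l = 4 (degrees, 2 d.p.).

θ_min ≈ 18.43°; |L| = 3√10 ℏ ≈ 9.487ℏ; θ(m_l=4) ≈ 65.06°

cos θ_min = 9/√90, so θ_min ≈ 18.43°.
|L| = ℏ√(9·10) = 3√10 ℏ ≈ 9.487ℏ.
For m_l = 4: cos θ = 4/√90, θ ≈ 65.06°.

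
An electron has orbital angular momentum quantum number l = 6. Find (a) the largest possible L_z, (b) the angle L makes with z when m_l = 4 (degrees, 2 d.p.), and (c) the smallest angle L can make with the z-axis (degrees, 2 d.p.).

L_z,max = lℏ = 6ℏ.
For m_l = 4: cos θ = 4/√42, θ ≈ 51.89°.
cos θ_min = 6/√42, so θ_min ≈ 22.21°.

L_z,max = 6ℏ; θ(m_l=4) ≈ 51.89°; θ_min ≈ 22.21°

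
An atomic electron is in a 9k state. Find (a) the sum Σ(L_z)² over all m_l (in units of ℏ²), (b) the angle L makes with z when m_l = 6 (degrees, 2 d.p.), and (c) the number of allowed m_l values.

For 9k, l = 7.
Σ m_l² = 280, so Σ(L_z)² = 280 ℏ².
For m_l = 6: cos θ = 6/√56, θ ≈ 36.70°.
There are 2l+1 = 15 values of m_l.

Σ(L_z)² = 280 ℏ²; θ(m_l=6) ≈ 36.70°; 15 values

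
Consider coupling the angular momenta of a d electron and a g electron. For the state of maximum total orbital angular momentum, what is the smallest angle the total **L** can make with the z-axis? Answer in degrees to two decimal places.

θ_min ≈ 22.21°

The total orbital quantum number L ranges from |l₁ − l₂| to l₁ + l₂ in integer steps.
So L can be 2, 3, 4, 5, 6.
The maximum is L = 6, with |L_tot| = ℏ√(6·7) = √42 ℏ.
The minimum angle with z is arccos(6/√42) ≈ 22.21°.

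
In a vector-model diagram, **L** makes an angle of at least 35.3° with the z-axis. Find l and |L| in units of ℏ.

l = 2, |L| = √6 ℏ ≈ 2.449ℏ

cos θ_min = l/√(l(l+1)) = √(l/(l+1)), so l/(l+1) = cos²(35.3°) = 0.6661.
Thus l = 0.6661/(1 − 0.6661) ≈ 2.
Then |L| = ℏ√(2·3) = √6 ℏ.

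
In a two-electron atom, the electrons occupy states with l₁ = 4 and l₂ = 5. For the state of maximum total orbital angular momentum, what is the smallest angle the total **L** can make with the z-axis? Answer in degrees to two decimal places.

Angular momentum addition gives L = |l₁ − l₂|, …, l₁ + l₂.
L ∈ {1, 2, 3, 4, 5, 6, 7, 8, 9}.
The maximum is L = 9, with |L_tot| = ℏ√(9·10) = 3√10 ℏ.
The minimum angle with z is arccos(9/√90) ≈ 18.43°.

θ_min ≈ 18.43°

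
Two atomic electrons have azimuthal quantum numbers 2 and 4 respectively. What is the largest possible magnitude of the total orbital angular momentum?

|L_tot|_max = √42 ℏ ≈ 6.481ℏ

By the triangle rule, |l₁ − l₂| ≤ L ≤ l₁ + l₂.
So L can be 2, 3, 4, 5, 6.
The largest magnitude corresponds to L = 6: |L_tot| = ℏ√(6·7) = √42 ℏ.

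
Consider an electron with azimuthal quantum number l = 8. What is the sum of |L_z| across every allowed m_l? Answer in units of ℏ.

The allowed m_l values are -8, -7, -6, -5, -4, -3, -2, -1, 0, 1, 2, 3, 4, 5, 6, 7, 8.
Σ|m_l| = 2(1+2+…+8) = 72.

Σ|L_z| = 72 ℏ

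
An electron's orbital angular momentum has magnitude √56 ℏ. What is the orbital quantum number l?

l = 7

|L| = ℏ√(l(l+1)), so l(l+1) = 56.
l² + l − 56 = 0 ⇒ l = 7.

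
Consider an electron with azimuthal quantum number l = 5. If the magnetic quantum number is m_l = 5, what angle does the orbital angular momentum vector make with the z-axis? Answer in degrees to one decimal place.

θ ≈ 24.1°

|L| = √(l(l+1)) ℏ = √30 ℏ.
L_z = m_l ℏ = 5ℏ.
cos θ = L_z/|L| = 5/√30, so θ ≈ 24.1°.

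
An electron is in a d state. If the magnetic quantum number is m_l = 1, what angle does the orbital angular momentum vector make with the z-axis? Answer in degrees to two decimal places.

θ ≈ 65.91°

The letter d corresponds to l = 2.
|L| = ℏ√(l(l+1)) = √6 ℏ.
L_z = m_l ℏ = 1ℏ.
cos θ = L_z/|L| = 1/√6, so θ ≈ 65.91°.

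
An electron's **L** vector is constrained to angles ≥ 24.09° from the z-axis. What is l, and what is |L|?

cos θ_min = l/√(l(l+1)) = √(l/(l+1)), so l/(l+1) = cos²(24.09°) = 0.8334.
Solving: l = 5.
Then |L| = ℏ√(5·6) = √30 ℏ.

l = 5, |L| = √30 ℏ ≈ 5.477ℏ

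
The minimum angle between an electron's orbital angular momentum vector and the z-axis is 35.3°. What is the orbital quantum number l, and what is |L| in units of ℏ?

cos θ_min = l/√(l(l+1)) = √(l/(l+1)), so l/(l+1) = cos²(35.3°) = 0.6661.
l = cos²θ/sin²θ ≈ 2.
Then |L| = ℏ√(2·3) = √6 ℏ.

l = 2, |L| = √6 ℏ ≈ 2.449ℏ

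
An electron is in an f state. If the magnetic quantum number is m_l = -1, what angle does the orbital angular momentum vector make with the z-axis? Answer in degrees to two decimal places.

For an f orbital, l = 3.
|L|² = l(l+1)ℏ² = 12ℏ², so |L| = 2√3 ℏ.
L_z = m_l ℏ = −1ℏ.
cos θ = L_z/|L| = -1/√12, so θ ≈ 106.78°.

θ ≈ 106.78°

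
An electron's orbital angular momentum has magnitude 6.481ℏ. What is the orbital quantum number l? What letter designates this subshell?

l = 6 (i orbital)

Since |L|² = l(l+1)ℏ², l(l+1) = 42.
l² + l − 42 = 0 ⇒ l = 6.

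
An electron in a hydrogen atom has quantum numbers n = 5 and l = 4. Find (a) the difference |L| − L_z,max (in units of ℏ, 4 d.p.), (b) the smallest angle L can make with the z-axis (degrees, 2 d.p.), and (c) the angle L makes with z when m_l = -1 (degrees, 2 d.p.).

|L| − L_z,max = (2√5 − 4)ℏ ≈ 0.4721ℏ.
cos θ_min = 4/√20, so θ_min ≈ 26.57°.
For m_l = -1: cos θ = -1/√20, θ ≈ 102.92°.

|L|−L_z,max ≈ 0.4721ℏ; θ_min ≈ 26.57°; θ(m_l=-1) ≈ 102.92°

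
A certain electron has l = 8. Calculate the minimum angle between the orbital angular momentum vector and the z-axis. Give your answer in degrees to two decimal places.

θ_min ≈ 19.47°

|L|² = l(l+1)ℏ² = 72ℏ², so |L| = 6√2 ℏ.
The smallest angle corresponds to the largest L_z, i.e. m_l = l = 8, giving L_z = 8ℏ.
cos θ_min = 8/√72, so θ_min ≈ 19.47°.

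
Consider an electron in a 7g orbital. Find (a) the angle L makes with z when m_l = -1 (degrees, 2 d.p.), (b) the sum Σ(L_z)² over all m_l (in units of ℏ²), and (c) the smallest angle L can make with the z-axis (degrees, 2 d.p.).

The 7g subshell has l = 4.
For m_l = -1: cos θ = -1/√20, θ ≈ 102.92°.
Σ m_l² = 60, so Σ(L_z)² = 60 ℏ².
cos θ_min = 4/√20, so θ_min ≈ 26.57°.

θ(m_l=-1) ≈ 102.92°; Σ(L_z)² = 60 ℏ²; θ_min ≈ 26.57°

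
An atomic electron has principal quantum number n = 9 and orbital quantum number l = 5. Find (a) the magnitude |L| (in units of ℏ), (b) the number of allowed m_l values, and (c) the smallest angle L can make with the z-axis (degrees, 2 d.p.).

|L| = ℏ√(5·6) = √30 ℏ ≈ 5.477ℏ.
There are 2l+1 = 11 values of m_l.
cos θ_min = 5/√30, so θ_min ≈ 24.09°.

|L| = √30 ℏ ≈ 5.477ℏ; 11 values; θ_min ≈ 24.09°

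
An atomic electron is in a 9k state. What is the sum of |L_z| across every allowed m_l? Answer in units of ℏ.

Σ|L_z| = 56 ℏ

The 9k subshell has l = 7.
m_l ∈ {-7, -6, -5, -4, -3, -2, -1, 0, 1, 2, 3, 4, 5, 6, 7}.
Σ|m_l| = 2(1+2+…+7) = 56.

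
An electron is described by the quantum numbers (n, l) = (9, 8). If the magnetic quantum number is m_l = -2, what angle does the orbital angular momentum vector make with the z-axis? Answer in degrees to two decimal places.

|L| = ℏ√(l(l+1)) = 6√2 ℏ.
L_z = m_l ℏ = −2ℏ.
cos θ = L_z/|L| = -2/√72, so θ ≈ 103.63°.

θ ≈ 103.63°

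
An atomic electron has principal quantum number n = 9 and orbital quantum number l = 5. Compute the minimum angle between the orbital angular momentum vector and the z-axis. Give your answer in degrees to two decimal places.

|L| = √(l(l+1)) ℏ = √30 ℏ.
The smallest angle corresponds to the largest L_z, i.e. m_l = l = 5, giving L_z = 5ℏ.
cos θ_min = 5/√30, so θ_min ≈ 24.09°.

θ_min ≈ 24.09°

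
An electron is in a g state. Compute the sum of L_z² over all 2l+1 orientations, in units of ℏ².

For a g orbital, l = 4.
m_l ∈ {-4, -3, -2, -1, 0, 1, 2, 3, 4}.
Σ m_l² = 2·(1 + 4 + 9 + 16) = 60.

Σ(L_z)² = 60 ℏ²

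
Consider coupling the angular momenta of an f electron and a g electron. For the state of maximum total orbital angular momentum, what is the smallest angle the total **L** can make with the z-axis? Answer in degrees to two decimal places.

L runs from |3 − 4| = 1 to 3 + 4 = 7.
So L can be 1, 2, 3, 4, 5, 6, 7.
The maximum is L = 7, with |L_tot| = ℏ√(7·8) = 2√14 ℏ.
The minimum angle with z is arccos(7/√56) ≈ 20.70°.

θ_min ≈ 20.70°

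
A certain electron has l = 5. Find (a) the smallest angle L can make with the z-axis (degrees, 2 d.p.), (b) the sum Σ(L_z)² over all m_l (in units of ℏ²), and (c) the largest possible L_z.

θ_min ≈ 24.09°; Σ(L_z)² = 110 ℏ²; L_z,max = 5ℏ

cos θ_min = 5/√30, so θ_min ≈ 24.09°.
Σ m_l² = 110, so Σ(L_z)² = 110 ℏ².
L_z,max = lℏ = 5ℏ.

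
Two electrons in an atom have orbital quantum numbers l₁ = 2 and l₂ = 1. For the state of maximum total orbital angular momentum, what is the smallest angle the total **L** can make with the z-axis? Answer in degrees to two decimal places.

θ_min ≈ 30.00°

Angular momentum addition gives L = |l₁ − l₂|, …, l₁ + l₂.
L ∈ {1, 2, 3}.
The maximum is L = 3, with |L_tot| = ℏ√(3·4) = 2√3 ℏ.
The minimum angle with z is arccos(3/√12) ≈ 30.00°.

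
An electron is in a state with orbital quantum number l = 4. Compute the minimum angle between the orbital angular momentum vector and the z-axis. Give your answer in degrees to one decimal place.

|L|² = l(l+1)ℏ² = 20ℏ², so |L| = 2√5 ℏ.
The smallest angle corresponds to the largest L_z, i.e. m_l = l = 4, giving L_z = 4ℏ.
cos θ_min = 4/√20, so θ_min ≈ 26.6°.

θ_min ≈ 26.6°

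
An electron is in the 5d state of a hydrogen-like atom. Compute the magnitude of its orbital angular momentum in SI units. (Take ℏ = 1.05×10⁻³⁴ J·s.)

|L| = 2.57×10⁻³⁴ J·s

The 5d subshell has l = 2.
|L| = ℏ√(l(l+1)) = ℏ√(2·3) = √6 ℏ
Numerically, |L| = 2.449 × (1.05×10⁻³⁴ J·s) = 2.57×10⁻³⁴ J·s.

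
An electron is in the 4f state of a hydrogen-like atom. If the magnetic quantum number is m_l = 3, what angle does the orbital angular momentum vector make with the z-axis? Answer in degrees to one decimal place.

θ ≈ 30.0°

The 4f subshell has l = 3.
|L|² = l(l+1)ℏ² = 12ℏ², so |L| = 2√3 ℏ.
L_z = m_l ℏ = 3ℏ.
cos θ = L_z/|L| = 3/√12, so θ ≈ 30.0°.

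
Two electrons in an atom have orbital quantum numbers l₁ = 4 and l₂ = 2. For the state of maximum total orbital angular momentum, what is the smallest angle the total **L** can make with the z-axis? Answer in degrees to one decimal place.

L runs from |4 − 2| = 2 to 4 + 2 = 6.
So L can be 2, 3, 4, 5, 6.
The maximum is L = 6, with |L_tot| = ℏ√(6·7) = √42 ℏ.
The minimum angle with z is arccos(6/√42) ≈ 22.2°.

θ_min ≈ 22.2°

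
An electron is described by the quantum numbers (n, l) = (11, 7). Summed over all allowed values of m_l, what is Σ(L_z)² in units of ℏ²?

Σ(L_z)² = 280 ℏ²

m_l runs from −7 to 7, i.e. {-7, -6, -5, -4, -3, -2, -1, 0, 1, 2, 3, 4, 5, 6, 7}.
Summing m² from −7 to 7: Σ m_l² = 280.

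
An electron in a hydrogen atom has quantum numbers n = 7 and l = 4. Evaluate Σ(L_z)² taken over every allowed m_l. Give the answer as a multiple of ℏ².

The allowed m_l values are -4, -3, -2, -1, 0, 1, 2, 3, 4.
Σ m_l² = 2·(1 + 4 + 9 + 16) = 60.

Σ(L_z)² = 60 ℏ²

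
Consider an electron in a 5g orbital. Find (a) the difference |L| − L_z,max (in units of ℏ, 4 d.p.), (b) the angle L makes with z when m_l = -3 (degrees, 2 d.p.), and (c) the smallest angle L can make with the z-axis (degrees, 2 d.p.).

|L|−L_z,max ≈ 0.4721ℏ; θ(m_l=-3) ≈ 132.13°; θ_min ≈ 26.57°

5g means n = 5, l = 4.
|L| − L_z,max = (2√5 − 4)ℏ ≈ 0.4721ℏ.
For m_l = -3: cos θ = -3/√20, θ ≈ 132.13°.
cos θ_min = 4/√20, so θ_min ≈ 26.57°.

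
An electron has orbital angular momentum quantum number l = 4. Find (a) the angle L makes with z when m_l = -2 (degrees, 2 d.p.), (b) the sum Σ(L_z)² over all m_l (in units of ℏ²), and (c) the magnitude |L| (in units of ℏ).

θ(m_l=-2) ≈ 116.57°; Σ(L_z)² = 60 ℏ²; |L| = 2√5 ℏ ≈ 4.472ℏ

For m_l = -2: cos θ = -2/√20, θ ≈ 116.57°.
Σ m_l² = 60, so Σ(L_z)² = 60 ℏ².
|L| = ℏ√(4·5) = 2√5 ℏ ≈ 4.472ℏ.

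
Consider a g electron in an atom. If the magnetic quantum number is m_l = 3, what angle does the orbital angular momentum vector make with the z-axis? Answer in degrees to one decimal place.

A g state has l = 4.
|L| = ℏ√(l(l+1)) = 2√5 ℏ.
L_z = m_l ℏ = 3ℏ.
cos θ = L_z/|L| = 3/√20, so θ ≈ 47.9°.

θ ≈ 47.9°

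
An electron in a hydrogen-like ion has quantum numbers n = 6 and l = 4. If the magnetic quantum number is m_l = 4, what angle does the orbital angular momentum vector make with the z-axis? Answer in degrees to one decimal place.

|L| = ℏ√(l(l+1)) = 2√5 ℏ.
L_z = m_l ℏ = 4ℏ.
cos θ = L_z/|L| = 4/√20, so θ ≈ 26.6°.

θ ≈ 26.6°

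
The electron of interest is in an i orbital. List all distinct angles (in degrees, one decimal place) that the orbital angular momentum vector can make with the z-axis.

θ ∈ {22.2°, 39.5°, 51.9°, 62.4°, 72.0°, 81.1°, 90.0°, 98.9°, 108.0°, 117.6°, 128.1°, 140.5°, 157.8°}

An i state has l = 6.
|L| = √(l(l+1)) ℏ = √42 ℏ.
cos θ = m_l/√42 for each m_l ∈ {-6, -5, -4, -3, -2, -1, 0, 1, 2, 3, 4, 5, 6}.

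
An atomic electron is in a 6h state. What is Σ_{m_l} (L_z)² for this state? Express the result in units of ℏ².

Σ(L_z)² = 110 ℏ²

6h means n = 6, l = 5.
m_l runs from −5 to 5, i.e. {-5, -4, -3, -2, -1, 0, 1, 2, 3, 4, 5}.
Σ m_l² = l(l+1)(2l+1)/3 = 5·6·11/3 = 110.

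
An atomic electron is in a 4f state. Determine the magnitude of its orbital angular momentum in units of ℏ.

|L| = 2√3 ℏ ≈ 3.464ℏ

For 4f, l = 3.
|L| = ℏ√(l(l+1)) = ℏ√(3·4) = 2√3 ℏ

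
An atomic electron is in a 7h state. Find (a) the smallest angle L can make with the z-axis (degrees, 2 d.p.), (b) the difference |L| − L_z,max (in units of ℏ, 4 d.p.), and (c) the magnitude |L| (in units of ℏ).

θ_min ≈ 24.09°; |L|−L_z,max ≈ 0.4772ℏ; |L| = √30 ℏ ≈ 5.477ℏ

7h means n = 7, l = 5.
cos θ_min = 5/√30, so θ_min ≈ 24.09°.
|L| − L_z,max = (√30 − 5)ℏ ≈ 0.4772ℏ.
|L| = ℏ√(5·6) = √30 ℏ ≈ 5.477ℏ.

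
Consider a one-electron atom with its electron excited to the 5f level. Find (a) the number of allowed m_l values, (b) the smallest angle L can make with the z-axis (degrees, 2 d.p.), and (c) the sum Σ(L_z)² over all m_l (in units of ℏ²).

The 5f level has l = 3.
There are 2l+1 = 7 values of m_l.
cos θ_min = 3/√12, so θ_min ≈ 30.00°.
Σ m_l² = 28, so Σ(L_z)² = 28 ℏ².

7 values; θ_min ≈ 30.00°; Σ(L_z)² = 28 ℏ²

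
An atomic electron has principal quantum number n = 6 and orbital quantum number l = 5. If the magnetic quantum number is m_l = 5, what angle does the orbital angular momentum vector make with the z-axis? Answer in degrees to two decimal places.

θ ≈ 24.09°

|L|² = l(l+1)ℏ² = 30ℏ², so |L| = √30 ℏ.
L_z = m_l ℏ = 5ℏ.
cos θ = L_z/|L| = 5/√30, so θ ≈ 24.09°.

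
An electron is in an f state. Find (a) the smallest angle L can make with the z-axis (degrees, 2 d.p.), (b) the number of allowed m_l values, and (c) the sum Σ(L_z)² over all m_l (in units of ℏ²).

For an f orbital, l = 3.
cos θ_min = 3/√12, so θ_min ≈ 30.00°.
There are 2l+1 = 7 values of m_l.
Σ m_l² = 28, so Σ(L_z)² = 28 ℏ².

θ_min ≈ 30.00°; 7 values; Σ(L_z)² = 28 ℏ²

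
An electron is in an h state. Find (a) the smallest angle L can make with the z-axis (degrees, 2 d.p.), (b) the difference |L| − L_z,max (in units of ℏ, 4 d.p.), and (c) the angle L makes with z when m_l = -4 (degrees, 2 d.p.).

An h state has l = 5.
cos θ_min = 5/√30, so θ_min ≈ 24.09°.
|L| − L_z,max = (√30 − 5)ℏ ≈ 0.4772ℏ.
For m_l = -4: cos θ = -4/√30, θ ≈ 136.91°.

θ_min ≈ 24.09°; |L|−L_z,max ≈ 0.4772ℏ; θ(m_l=-4) ≈ 136.91°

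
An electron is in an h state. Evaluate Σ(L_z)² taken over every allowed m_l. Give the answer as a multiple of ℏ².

Σ(L_z)² = 110 ℏ²

For an h orbital, l = 5.
The allowed m_l values are -5, -4, -3, -2, -1, 0, 1, 2, 3, 4, 5.
Summing m² from −5 to 5: Σ m_l² = 110.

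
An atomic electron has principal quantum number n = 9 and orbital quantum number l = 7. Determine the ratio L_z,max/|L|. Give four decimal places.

L_z,max/|L| = 0.9354

|L| = 2√14 ℏ ≈ 7.4833ℏ, while L_z,max = lℏ = 7ℏ.
L_z,max/|L| = 7/√56 = 0.9354.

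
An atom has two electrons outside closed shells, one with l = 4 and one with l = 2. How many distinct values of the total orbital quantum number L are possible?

5

Angular momentum addition gives L = |l₁ − l₂|, …, l₁ + l₂.
Allowed values: L = 2, 3, 4, 5, 6.
That is 5 values.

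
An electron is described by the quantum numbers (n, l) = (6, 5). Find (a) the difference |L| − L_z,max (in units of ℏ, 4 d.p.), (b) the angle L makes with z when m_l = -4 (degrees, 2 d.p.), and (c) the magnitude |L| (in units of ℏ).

|L| − L_z,max = (√30 − 5)ℏ ≈ 0.4772ℏ.
For m_l = -4: cos θ = -4/√30, θ ≈ 136.91°.
|L| = ℏ√(5·6) = √30 ℏ ≈ 5.477ℏ.

|L|−L_z,max ≈ 0.4772ℏ; θ(m_l=-4) ≈ 136.91°; |L| = √30 ℏ ≈ 5.477ℏ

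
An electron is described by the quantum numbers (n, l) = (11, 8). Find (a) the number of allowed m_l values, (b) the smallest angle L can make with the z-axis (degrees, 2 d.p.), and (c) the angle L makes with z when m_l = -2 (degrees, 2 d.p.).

There are 2l+1 = 17 values of m_l.
cos θ_min = 8/√72, so θ_min ≈ 19.47°.
For m_l = -2: cos θ = -2/√72, θ ≈ 103.63°.

17 values; θ_min ≈ 19.47°; θ(m_l=-2) ≈ 103.63°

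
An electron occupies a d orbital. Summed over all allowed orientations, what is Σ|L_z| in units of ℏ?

For a d orbital, l = 2.
m_l runs from −2 to 2, i.e. {-2, -1, 0, 1, 2}.
Σ|m_l| = 2·2(2+1)/2 = 6.

Σ|L_z| = 6 ℏ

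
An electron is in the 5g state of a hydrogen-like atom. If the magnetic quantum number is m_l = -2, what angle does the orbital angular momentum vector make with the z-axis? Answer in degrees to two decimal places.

θ ≈ 116.57°

5g means n = 5, l = 4.
|L| = √(l(l+1)) ℏ = 2√5 ℏ.
L_z = m_l ℏ = −2ℏ.
cos θ = L_z/|L| = -2/√20, so θ ≈ 116.57°.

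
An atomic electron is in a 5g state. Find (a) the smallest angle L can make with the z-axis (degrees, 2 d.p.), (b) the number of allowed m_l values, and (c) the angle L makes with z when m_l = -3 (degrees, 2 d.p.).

5g means n = 5, l = 4.
cos θ_min = 4/√20, so θ_min ≈ 26.57°.
There are 2l+1 = 9 values of m_l.
For m_l = -3: cos θ = -3/√20, θ ≈ 132.13°.

θ_min ≈ 26.57°; 9 values; θ(m_l=-3) ≈ 132.13°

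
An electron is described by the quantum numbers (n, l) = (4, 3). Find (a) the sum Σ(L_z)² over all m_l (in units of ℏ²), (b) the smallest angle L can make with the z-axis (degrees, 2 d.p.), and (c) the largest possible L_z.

Σ m_l² = 28, so Σ(L_z)² = 28 ℏ².
cos θ_min = 3/√12, so θ_min ≈ 30.00°.
L_z,max = lℏ = 3ℏ.

Σ(L_z)² = 28 ℏ²; θ_min ≈ 30.00°; L_z,max = 3ℏ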